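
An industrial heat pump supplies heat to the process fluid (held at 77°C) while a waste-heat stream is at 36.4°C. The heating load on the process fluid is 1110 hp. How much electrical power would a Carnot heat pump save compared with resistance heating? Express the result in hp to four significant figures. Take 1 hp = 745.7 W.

In absolute terms T_C = 309.55 K and T_H = 350.15 K, so ΔT = 40.60 K.
COP_Carnot = T_H/ΔT = 350.15/40.60 = 8.624.
Resistance heating needs Ẇ_res = Q̇_H = 1110 hp; the reversible heat pump needs only Ẇ_hp = Q̇_H/COP = 128.7 hp.
Saving = 1110 − 128.7 = 981.3 hp.

981.3 hp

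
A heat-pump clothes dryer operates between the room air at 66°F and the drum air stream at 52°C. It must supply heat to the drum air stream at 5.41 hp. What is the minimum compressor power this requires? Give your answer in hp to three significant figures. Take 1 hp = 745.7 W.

In absolute terms T_C = 292.04 K and T_H = 325.15 K, so ΔT = 33.11 K.
COP_Carnot = T_H/ΔT = 325.15/33.11 = 9.820.
Ẇ_min = Q̇/COP_Carnot = 5.410/9.820 = 0.5509 hp.

0.551 hp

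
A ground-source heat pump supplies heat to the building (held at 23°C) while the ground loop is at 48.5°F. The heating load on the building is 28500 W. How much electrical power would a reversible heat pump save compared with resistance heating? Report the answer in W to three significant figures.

27200 W

In absolute terms T_C = 282.32 K and T_H = 296.15 K, so ΔT = 13.83 K.
COP_Carnot = T_H/ΔT = 296.15/13.83 = 21.41.
Resistance heating needs Ẇ_res = Q̇_H = 28500 W; the reversible heat pump needs only Ẇ_hp = Q̇_H/COP = 1331 W.
Saving = 28500 − 1331 = 27170 W.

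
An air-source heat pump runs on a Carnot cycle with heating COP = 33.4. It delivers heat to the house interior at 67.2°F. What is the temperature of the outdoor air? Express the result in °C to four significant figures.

COP_HP = T_H/(T_H − T_C) gives T_H − T_C = T_H/COP.
With T_H = 292.71 K, T_C = 292.71 × (1 − 1/33.4) = 283.94 K.
Converting, 283.94 K = 10.79°C.

10.79 °C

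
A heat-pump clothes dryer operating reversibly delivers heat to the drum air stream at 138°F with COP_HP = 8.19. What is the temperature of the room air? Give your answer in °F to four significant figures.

COP_HP = T_H/(T_H − T_C) gives T_H − T_C = T_H/COP.
With T_H = 332.04 K, T_C = 332.04 × (1 − 1/8.19) = 291.50 K.
Converting, 291.50 K = 65.02°F.

65.02 °F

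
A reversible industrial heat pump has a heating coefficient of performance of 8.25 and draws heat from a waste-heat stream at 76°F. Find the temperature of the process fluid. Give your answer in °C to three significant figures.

COP_HP = T_H/(T_H − T_C) rearranges to T_H = COP·T_C/(COP − 1).
With T_C = 297.59 K, T_H = 8.25 × 297.59/7.250 = 338.64 K.
Converting, 338.64 K = 65.49°C.

65.5 °C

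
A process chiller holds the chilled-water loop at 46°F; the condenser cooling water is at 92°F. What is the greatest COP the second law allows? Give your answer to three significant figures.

11.0

In absolute terms T_C = 280.93 K and T_H = 306.48 K, so ΔT = 25.56 K.
For a reversible cycle, COP_Carnot = T_C/ΔT = 280.93/25.56 = 10.99.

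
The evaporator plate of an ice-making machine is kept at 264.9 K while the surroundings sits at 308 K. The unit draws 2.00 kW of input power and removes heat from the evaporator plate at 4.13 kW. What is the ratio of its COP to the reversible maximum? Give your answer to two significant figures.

COP_actual = Q̇_C/Ẇ = 4.130/2.000 = 2.065.
The reservoir spacing is ΔT = 308 − 264.9 = 43.10 K.
COP_Carnot = T_C/ΔT = 264.90/43.10 = 6.146.
η_II = COP_actual/COP_Carnot = 2.065/6.146 = 0.3360.

0.34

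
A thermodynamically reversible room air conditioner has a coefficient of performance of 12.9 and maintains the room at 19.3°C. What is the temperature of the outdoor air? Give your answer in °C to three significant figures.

COP_R = T_C/(T_H − T_C) gives T_H − T_C = T_C/COP.
With T_C = 292.45 K, T_H = 292.45 × (1 + 1/12.9) = 315.12 K.
Converting, 315.12 K = 41.97°C.

42.0 °C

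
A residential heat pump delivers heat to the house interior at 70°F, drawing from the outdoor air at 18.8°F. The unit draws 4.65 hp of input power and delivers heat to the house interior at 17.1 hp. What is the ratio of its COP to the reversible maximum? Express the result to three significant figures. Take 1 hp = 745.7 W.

0.355

COP_actual = Q̇_H/Ẇ = 17.10/4.650 = 3.677.
In absolute terms T_C = 265.82 K and T_H = 294.26 K, so ΔT = 28.44 K.
COP_Carnot = T_H/ΔT = 294.26/28.44 = 10.35.
η_II = COP_actual/COP_Carnot = 3.677/10.35 = 0.3555.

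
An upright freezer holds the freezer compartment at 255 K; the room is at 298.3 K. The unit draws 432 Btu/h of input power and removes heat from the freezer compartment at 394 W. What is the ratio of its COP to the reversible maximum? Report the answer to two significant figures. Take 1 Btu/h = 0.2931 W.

Converting, Q̇_C = 394.0 W = 1344 Btu/h, so COP_actual = Q̇_C/Ẇ = 1344/432.0 = 3.112.
The reservoir spacing is ΔT = 298.3 − 255 = 43.30 K.
COP_Carnot = T_C/ΔT = 255.00/43.30 = 5.889.
η_II = COP_actual/COP_Carnot = 3.112/5.889 = 0.5284.

0.53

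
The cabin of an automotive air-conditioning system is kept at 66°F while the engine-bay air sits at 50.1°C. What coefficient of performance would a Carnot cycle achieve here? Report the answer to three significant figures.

In absolute terms T_C = 292.04 K and T_H = 323.25 K, so ΔT = 31.21 K.
For a reversible cycle, COP_Carnot = T_C/ΔT = 292.04/31.21 = 9.357.

9.36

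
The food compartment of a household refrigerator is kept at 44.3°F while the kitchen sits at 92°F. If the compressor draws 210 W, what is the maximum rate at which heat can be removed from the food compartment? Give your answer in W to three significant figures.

2220 W

In absolute terms T_C = 279.98 K and T_H = 306.48 K, so ΔT = 26.50 K.
COP_Carnot = T_C/ΔT = 279.98/26.50 = 10.57.
Q̇_max = COP_Carnot × Ẇ = 10.57 × 210.0 W = 2219 W.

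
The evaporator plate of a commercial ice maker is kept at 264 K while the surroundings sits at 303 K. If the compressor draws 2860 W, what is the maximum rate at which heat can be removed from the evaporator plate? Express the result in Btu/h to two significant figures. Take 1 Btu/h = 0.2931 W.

66000 Btu/h

The reservoir spacing is ΔT = 303 − 264 = 39.00 K.
COP_Carnot = T_C/ΔT = 264.00/39.00 = 6.769.
Q̇_max = COP_Carnot × Ẇ = 6.769 × 2860 W = 19360 W = 66050 Btu/h.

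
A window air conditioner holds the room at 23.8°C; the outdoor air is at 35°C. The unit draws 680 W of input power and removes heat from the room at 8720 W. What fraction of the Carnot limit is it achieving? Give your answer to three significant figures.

COP_actual = Q̇_C/Ẇ = 8720/680.0 = 12.82.
In absolute terms T_C = 296.95 K and T_H = 308.15 K, so ΔT = 11.20 K.
COP_Carnot = T_C/ΔT = 296.95/11.20 = 26.51.
η_II = COP_actual/COP_Carnot = 12.82/26.51 = 0.4837.

0.484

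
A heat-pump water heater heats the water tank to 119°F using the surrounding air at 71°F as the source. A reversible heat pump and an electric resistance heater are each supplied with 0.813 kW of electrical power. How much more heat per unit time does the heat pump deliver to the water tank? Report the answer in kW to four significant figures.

8.988 kW

In absolute terms T_C = 294.82 K and T_H = 321.48 K, so ΔT = 26.67 K.
COP_Carnot = T_H/ΔT = 321.48/26.67 = 12.06.
The heat pump delivers Q̇_H = COP × Ẇ = 9.801 kW; the resistance heater delivers Ẇ = 0.8130 kW.
Extra = (COP − 1)·Ẇ = 8.988 kW.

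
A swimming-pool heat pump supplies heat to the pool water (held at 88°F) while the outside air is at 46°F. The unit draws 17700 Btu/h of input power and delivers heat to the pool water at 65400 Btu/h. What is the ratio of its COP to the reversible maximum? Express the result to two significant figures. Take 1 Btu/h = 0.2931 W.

0.28

COP_actual = Q̇_H/Ẇ = 65400/17700 = 3.695.
In absolute terms T_C = 280.93 K and T_H = 304.26 K, so ΔT = 23.33 K.
COP_Carnot = T_H/ΔT = 304.26/23.33 = 13.04.
η_II = COP_actual/COP_Carnot = 3.695/13.04 = 0.2834.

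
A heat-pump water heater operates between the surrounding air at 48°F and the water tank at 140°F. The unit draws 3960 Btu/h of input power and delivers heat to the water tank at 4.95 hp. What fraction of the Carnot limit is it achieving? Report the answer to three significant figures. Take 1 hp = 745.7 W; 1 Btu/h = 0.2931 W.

Converting, Q̇_H = 4.950 hp = 12590 Btu/h, so COP_actual = Q̇_H/Ẇ = 12590/3960 = 3.180.
In absolute terms T_C = 282.04 K and T_H = 333.15 K, so ΔT = 51.11 K.
COP_Carnot = T_H/ΔT = 333.15/51.11 = 6.518.
η_II = COP_actual/COP_Carnot = 3.180/6.518 = 0.4879.

0.488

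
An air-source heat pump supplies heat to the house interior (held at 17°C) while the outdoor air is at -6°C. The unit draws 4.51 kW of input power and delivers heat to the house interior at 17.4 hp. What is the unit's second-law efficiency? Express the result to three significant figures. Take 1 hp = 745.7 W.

0.228

Converting, Q̇_H = 17.40 hp = 12.98 kW, so COP_actual = Q̇_H/Ẇ = 12.98/4.510 = 2.877.
In absolute terms T_C = 267.15 K and T_H = 290.15 K, so ΔT = 23.00 K.
COP_Carnot = T_H/ΔT = 290.15/23.00 = 12.62.
η_II = COP_actual/COP_Carnot = 2.877/12.62 = 0.2281.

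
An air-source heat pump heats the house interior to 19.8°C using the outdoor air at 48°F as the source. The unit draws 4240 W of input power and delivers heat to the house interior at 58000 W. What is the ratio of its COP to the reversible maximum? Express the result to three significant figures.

COP_actual = Q̇_H/Ẇ = 58000/4240 = 13.68.
In absolute terms T_C = 282.04 K and T_H = 292.95 K, so ΔT = 10.91 K.
COP_Carnot = T_H/ΔT = 292.95/10.91 = 26.85.
η_II = COP_actual/COP_Carnot = 13.68/26.85 = 0.5095.

0.509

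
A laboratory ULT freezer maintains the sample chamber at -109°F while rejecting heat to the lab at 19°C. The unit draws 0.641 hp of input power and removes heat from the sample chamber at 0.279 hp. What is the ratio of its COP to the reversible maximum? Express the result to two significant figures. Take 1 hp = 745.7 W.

COP_actual = Q̇_C/Ẇ = 0.2790/0.6410 = 0.4353.
In absolute terms T_C = 194.82 K and T_H = 292.15 K, so ΔT = 97.33 K.
COP_Carnot = T_C/ΔT = 194.82/97.33 = 2.002.
η_II = COP_actual/COP_Carnot = 0.4353/2.002 = 0.2175.

0.22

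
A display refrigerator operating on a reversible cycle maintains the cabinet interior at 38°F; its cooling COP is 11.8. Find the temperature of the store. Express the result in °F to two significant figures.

80 °F

COP_R = T_C/(T_H − T_C) gives T_H − T_C = T_C/COP.
With T_C = 276.48 K, T_H = 276.48 × (1 + 1/11.8) = 299.91 K.
Converting, 299.91 K = 80.18°F.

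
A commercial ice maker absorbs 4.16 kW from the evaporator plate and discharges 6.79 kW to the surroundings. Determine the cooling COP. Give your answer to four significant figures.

The first law gives Q̇_H = Q̇_C + Ẇ, so the three rates are Q̇_C = 4.160, Q̇_H = 6.790, Ẇ = 2.630 kW.
COP_R = Q̇_C/Ẇ = 4.160/2.630 = 1.582.

1.582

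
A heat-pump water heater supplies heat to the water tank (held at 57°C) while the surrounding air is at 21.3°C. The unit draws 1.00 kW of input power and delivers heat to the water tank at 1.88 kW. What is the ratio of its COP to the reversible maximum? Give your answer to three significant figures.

0.203

COP_actual = Q̇_H/Ẇ = 1.880/1.000 = 1.880.
In absolute terms T_C = 294.45 K and T_H = 330.15 K, so ΔT = 35.70 K.
COP_Carnot = T_H/ΔT = 330.15/35.70 = 9.248.
η_II = COP_actual/COP_Carnot = 1.880/9.248 = 0.2033.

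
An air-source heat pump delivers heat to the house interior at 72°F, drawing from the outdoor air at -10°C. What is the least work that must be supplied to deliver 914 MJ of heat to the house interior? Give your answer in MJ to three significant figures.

In absolute terms T_C = 263.15 K and T_H = 295.37 K, so ΔT = 32.22 K.
The reversible limit is COP_HP = T_H/ΔT = 9.167, so W_min = Q_H/COP = Q_H·ΔT/T_H.
W_min = 914.0 × 32.22/295.37 = 99.71 MJ.

99.7 MJ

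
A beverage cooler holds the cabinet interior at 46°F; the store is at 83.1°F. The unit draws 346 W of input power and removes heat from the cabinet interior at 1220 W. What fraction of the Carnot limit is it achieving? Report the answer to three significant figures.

0.259

COP_actual = Q̇_C/Ẇ = 1220/346.0 = 3.526.
In absolute terms T_C = 280.93 K and T_H = 301.54 K, so ΔT = 20.61 K.
COP_Carnot = T_C/ΔT = 280.93/20.61 = 13.63.
η_II = COP_actual/COP_Carnot = 3.526/13.63 = 0.2587.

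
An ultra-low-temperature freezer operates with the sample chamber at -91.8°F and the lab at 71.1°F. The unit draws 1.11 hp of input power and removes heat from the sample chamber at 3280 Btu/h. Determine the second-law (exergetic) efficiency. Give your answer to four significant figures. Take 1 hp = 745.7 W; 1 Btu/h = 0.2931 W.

0.5143

Converting, Q̇_C = 3280 Btu/h = 1.289 hp, so COP_actual = Q̇_C/Ẇ = 1.289/1.110 = 1.161.
In absolute terms T_C = 204.37 K and T_H = 294.87 K, so ΔT = 90.50 K.
COP_Carnot = T_C/ΔT = 204.37/90.50 = 2.258.
η_II = COP_actual/COP_Carnot = 1.161/2.258 = 0.5143.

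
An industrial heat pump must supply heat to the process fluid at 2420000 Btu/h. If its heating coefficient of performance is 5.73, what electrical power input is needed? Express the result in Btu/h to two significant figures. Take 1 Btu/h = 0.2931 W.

Ẇ = Q̇_H/COP_HP = 2420000/5.73 = 422300 Btu/h.

420000 Btu/h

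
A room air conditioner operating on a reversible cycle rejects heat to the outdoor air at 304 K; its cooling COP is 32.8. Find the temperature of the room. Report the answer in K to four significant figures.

For a Carnot refrigerator COP_R = T_C/(T_H − T_C), so T_C = COP·T_H/(1 + COP).
With T_H = 304.00 K, T_C = 32.8 × 304.00/33.80 = 295.01 K.

295.0 K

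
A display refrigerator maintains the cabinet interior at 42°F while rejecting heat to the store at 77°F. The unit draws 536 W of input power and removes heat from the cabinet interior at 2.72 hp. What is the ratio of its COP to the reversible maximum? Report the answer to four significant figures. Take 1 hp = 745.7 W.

Converting, Q̇_C = 2.720 hp = 2028 W, so COP_actual = Q̇_C/Ẇ = 2028/536.0 = 3.784.
In absolute terms T_C = 278.71 K and T_H = 298.15 K, so ΔT = 19.44 K.
COP_Carnot = T_C/ΔT = 278.71/19.44 = 14.33.
η_II = COP_actual/COP_Carnot = 3.784/14.33 = 0.2640.

0.2640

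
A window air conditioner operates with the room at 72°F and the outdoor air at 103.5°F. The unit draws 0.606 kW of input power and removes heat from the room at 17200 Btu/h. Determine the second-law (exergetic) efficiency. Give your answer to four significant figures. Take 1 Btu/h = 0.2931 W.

Converting, Q̇_C = 17200 Btu/h = 5.041 kW, so COP_actual = Q̇_C/Ẇ = 5.041/0.6060 = 8.319.
In absolute terms T_C = 295.37 K and T_H = 312.87 K, so ΔT = 17.50 K.
COP_Carnot = T_C/ΔT = 295.37/17.50 = 16.88.
η_II = COP_actual/COP_Carnot = 8.319/16.88 = 0.4929.

0.4929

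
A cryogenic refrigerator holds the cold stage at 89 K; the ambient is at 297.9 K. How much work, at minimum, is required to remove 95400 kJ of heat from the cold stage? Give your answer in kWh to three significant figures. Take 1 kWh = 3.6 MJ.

62.2 kWh

The reservoir spacing is ΔT = 297.9 − 89 = 208.9 K.
The reversible limit is COP_R = T_C/ΔT = 0.4260, so W_min = Q_C/COP = Q_C·ΔT/T_C.
W_min = 95400 × 208.9/89.00 = 223900 kJ = 62.20 kWh.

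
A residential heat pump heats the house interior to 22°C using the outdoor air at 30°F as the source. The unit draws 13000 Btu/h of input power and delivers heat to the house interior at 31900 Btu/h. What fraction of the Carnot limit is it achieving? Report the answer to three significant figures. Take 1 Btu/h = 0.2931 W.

0.192

COP_actual = Q̇_H/Ẇ = 31900/13000 = 2.454.
In absolute terms T_C = 272.04 K and T_H = 295.15 K, so ΔT = 23.11 K.
COP_Carnot = T_H/ΔT = 295.15/23.11 = 12.77.
η_II = COP_actual/COP_Carnot = 2.454/12.77 = 0.1921.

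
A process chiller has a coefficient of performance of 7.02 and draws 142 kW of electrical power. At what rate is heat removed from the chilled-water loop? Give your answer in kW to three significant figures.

997 kW

Q̇_C = COP × Ẇ = 7.02 × 142.0 = 996.8 kW.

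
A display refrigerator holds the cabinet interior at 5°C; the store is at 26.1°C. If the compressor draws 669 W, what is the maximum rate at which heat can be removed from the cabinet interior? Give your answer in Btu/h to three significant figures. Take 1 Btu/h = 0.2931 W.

30100 Btu/h

In absolute terms T_C = 278.15 K and T_H = 299.25 K, so ΔT = 21.10 K.
COP_Carnot = T_C/ΔT = 278.15/21.10 = 13.18.
Q̇_max = COP_Carnot × Ẇ = 13.18 × 669.0 W = 8819 W = 30090 Btu/h.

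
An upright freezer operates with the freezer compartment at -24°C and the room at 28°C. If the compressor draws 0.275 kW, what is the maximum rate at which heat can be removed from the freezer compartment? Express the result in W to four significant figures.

1318 W

In absolute terms T_C = 249.15 K and T_H = 301.15 K, so ΔT = 52.00 K.
COP_Carnot = T_C/ΔT = 249.15/52.00 = 4.791.
Q̇_max = COP_Carnot × Ẇ = 4.791 × 0.2750 kW = 1.318 kW = 1318 W.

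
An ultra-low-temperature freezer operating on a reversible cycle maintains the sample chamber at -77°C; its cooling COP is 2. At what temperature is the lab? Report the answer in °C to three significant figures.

21.1 °C

COP_R = T_C/(T_H − T_C) gives T_H − T_C = T_C/COP.
With T_C = 196.15 K, T_H = 196.15 × (1 + 1/2) = 294.22 K.
Converting, 294.22 K = 21.07°C.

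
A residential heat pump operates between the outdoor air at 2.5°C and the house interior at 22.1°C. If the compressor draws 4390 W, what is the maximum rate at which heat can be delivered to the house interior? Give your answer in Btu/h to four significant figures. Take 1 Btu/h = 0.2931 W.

In absolute terms T_C = 275.65 K and T_H = 295.25 K, so ΔT = 19.60 K.
COP_Carnot = T_H/ΔT = 295.25/19.60 = 15.06.
Q̇_max = COP_Carnot × Ẇ = 15.06 × 4390 W = 66130 W = 225600 Btu/h.

225600 Btu/h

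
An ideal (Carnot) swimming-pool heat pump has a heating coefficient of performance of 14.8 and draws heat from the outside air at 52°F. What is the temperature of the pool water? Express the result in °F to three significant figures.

COP_HP = T_H/(T_H − T_C) rearranges to T_H = COP·T_C/(COP − 1).
With T_C = 284.26 K, T_H = 14.8 × 284.26/13.80 = 304.86 K.
Converting, 304.86 K = 89.08°F.

89.1 °F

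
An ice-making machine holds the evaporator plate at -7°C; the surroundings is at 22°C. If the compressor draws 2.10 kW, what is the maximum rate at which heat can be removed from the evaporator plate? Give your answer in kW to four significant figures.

In absolute terms T_C = 266.15 K and T_H = 295.15 K, so ΔT = 29.00 K.
COP_Carnot = T_C/ΔT = 266.15/29.00 = 9.178.
Q̇_max = COP_Carnot × Ẇ = 9.178 × 2.100 kW = 19.27 kW.

19.27 kW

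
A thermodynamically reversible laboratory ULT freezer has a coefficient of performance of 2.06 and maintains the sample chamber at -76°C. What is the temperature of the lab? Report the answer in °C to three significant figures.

COP_R = T_C/(T_H − T_C) gives T_H − T_C = T_C/COP.
With T_C = 197.15 K, T_H = 197.15 × (1 + 1/2.06) = 292.85 K.
Converting, 292.85 K = 19.70°C.

19.7 °C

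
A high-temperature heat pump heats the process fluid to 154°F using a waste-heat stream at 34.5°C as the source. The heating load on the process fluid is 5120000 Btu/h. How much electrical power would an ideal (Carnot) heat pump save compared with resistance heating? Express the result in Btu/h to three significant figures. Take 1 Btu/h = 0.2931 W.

4620000 Btu/h

In absolute terms T_C = 307.65 K and T_H = 340.93 K, so ΔT = 33.28 K.
COP_Carnot = T_H/ΔT = 340.93/33.28 = 10.24.
Resistance heating needs Ẇ_res = Q̇_H = 5120000 Btu/h; the reversible heat pump needs only Ẇ_hp = Q̇_H/COP = 499800 Btu/h.
Saving = 5120000 − 499800 = 4620000 Btu/h.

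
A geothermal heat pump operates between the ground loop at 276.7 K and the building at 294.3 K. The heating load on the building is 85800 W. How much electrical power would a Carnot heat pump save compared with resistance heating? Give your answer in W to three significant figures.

The reservoir spacing is ΔT = 294.3 − 276.7 = 17.60 K.
COP_Carnot = T_H/ΔT = 294.30/17.60 = 16.72.
Resistance heating needs Ẇ_res = Q̇_H = 85800 W; the reversible heat pump needs only Ẇ_hp = Q̇_H/COP = 5131 W.
Saving = 85800 − 5131 = 80670 W.

80700 W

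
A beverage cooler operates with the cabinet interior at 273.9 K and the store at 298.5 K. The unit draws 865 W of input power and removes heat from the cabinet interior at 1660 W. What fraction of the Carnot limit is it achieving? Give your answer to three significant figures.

COP_actual = Q̇_C/Ẇ = 1660/865.0 = 1.919.
The reservoir spacing is ΔT = 298.5 − 273.9 = 24.60 K.
COP_Carnot = T_C/ΔT = 273.90/24.60 = 11.13.
η_II = COP_actual/COP_Carnot = 1.919/11.13 = 0.1724.

0.172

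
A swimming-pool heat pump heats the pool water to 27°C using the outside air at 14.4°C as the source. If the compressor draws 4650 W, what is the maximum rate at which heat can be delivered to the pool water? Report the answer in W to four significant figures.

In absolute terms T_C = 287.55 K and T_H = 300.15 K, so ΔT = 12.60 K.
COP_Carnot = T_H/ΔT = 300.15/12.60 = 23.82.
Q̇_max = COP_Carnot × Ẇ = 23.82 × 4650 W = 110800 W.

110800 W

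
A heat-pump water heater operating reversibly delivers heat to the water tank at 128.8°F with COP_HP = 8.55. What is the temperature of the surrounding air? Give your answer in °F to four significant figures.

59.97 °F

COP_HP = T_H/(T_H − T_C) gives T_H − T_C = T_H/COP.
With T_H = 326.93 K, T_C = 326.93 × (1 − 1/8.55) = 288.69 K.
Converting, 288.69 K = 59.97°F.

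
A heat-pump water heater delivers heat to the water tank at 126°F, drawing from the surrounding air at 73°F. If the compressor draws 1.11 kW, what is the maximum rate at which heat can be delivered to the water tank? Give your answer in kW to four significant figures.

In absolute terms T_C = 295.93 K and T_H = 325.37 K, so ΔT = 29.44 K.
COP_Carnot = T_H/ΔT = 325.37/29.44 = 11.05.
Q̇_max = COP_Carnot × Ẇ = 11.05 × 1.110 kW = 12.27 kW.

12.27 kW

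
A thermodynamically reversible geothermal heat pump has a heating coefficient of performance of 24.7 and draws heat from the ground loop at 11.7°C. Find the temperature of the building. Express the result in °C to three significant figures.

COP_HP = T_H/(T_H − T_C) rearranges to T_H = COP·T_C/(COP − 1).
With T_C = 284.85 K, T_H = 24.7 × 284.85/23.70 = 296.87 K.
Converting, 296.87 K = 23.72°C.

23.7 °C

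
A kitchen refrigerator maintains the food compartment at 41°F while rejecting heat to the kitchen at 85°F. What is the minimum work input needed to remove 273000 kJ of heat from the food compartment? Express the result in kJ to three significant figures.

In absolute terms T_C = 278.15 K and T_H = 302.59 K, so ΔT = 24.44 K.
The reversible limit is COP_R = T_C/ΔT = 11.38, so W_min = Q_C/COP = Q_C·ΔT/T_C.
W_min = 273000 × 24.44/278.15 = 23990 kJ.

24000 kJ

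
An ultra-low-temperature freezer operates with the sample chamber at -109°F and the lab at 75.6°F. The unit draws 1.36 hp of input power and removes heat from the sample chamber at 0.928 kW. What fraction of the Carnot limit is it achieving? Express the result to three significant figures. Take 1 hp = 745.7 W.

0.482

Converting, Q̇_C = 0.9280 kW = 1.244 hp, so COP_actual = Q̇_C/Ẇ = 1.244/1.360 = 0.9151.
In absolute terms T_C = 194.82 K and T_H = 297.37 K, so ΔT = 102.6 K.
COP_Carnot = T_C/ΔT = 194.82/102.6 = 1.900.
η_II = COP_actual/COP_Carnot = 0.9151/1.900 = 0.4817.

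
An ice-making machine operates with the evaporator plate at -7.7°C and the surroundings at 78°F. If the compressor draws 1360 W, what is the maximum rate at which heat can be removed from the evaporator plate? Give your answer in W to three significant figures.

In absolute terms T_C = 265.45 K and T_H = 298.71 K, so ΔT = 33.26 K.
COP_Carnot = T_C/ΔT = 265.45/33.26 = 7.982.
Q̇_max = COP_Carnot × Ẇ = 7.982 × 1360 W = 10860 W.

10900 W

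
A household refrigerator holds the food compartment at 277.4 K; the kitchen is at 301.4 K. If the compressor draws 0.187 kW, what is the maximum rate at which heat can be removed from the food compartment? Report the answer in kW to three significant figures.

2.16 kW

The reservoir spacing is ΔT = 301.4 − 277.4 = 24.00 K.
COP_Carnot = T_C/ΔT = 277.40/24.00 = 11.56.
Q̇_max = COP_Carnot × Ẇ = 11.56 × 0.1870 kW = 2.161 kW.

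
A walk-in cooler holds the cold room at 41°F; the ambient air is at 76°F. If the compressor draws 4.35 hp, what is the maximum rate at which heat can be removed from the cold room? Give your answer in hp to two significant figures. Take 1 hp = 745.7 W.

62 hp

In absolute terms T_C = 278.15 K and T_H = 297.59 K, so ΔT = 19.44 K.
COP_Carnot = T_C/ΔT = 278.15/19.44 = 14.30.
Q̇_max = COP_Carnot × Ẇ = 14.30 × 4.350 hp = 62.23 hp.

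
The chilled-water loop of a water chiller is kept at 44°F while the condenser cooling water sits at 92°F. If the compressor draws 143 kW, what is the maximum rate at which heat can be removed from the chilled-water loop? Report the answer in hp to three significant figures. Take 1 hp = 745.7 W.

2010 hp

In absolute terms T_C = 279.82 K and T_H = 306.48 K, so ΔT = 26.67 K.
COP_Carnot = T_C/ΔT = 279.82/26.67 = 10.49.
Q̇_max = COP_Carnot × Ẇ = 10.49 × 143.0 kW = 1501 kW = 2012 hp.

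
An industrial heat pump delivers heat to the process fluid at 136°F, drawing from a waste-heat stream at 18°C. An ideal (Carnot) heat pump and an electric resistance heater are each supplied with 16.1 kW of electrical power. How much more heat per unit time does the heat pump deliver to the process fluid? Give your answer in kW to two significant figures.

In absolute terms T_C = 291.15 K and T_H = 330.93 K, so ΔT = 39.78 K.
COP_Carnot = T_H/ΔT = 330.93/39.78 = 8.319.
The heat pump delivers Q̇_H = COP × Ẇ = 133.9 kW; the resistance heater delivers Ẇ = 16.10 kW.
Extra = (COP − 1)·Ẇ = 117.8 kW.

120 kW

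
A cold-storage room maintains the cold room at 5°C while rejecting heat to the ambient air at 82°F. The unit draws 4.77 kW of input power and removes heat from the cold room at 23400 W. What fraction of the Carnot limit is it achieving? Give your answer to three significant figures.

0.402

Converting, Q̇_C = 23400 W = 23.40 kW, so COP_actual = Q̇_C/Ẇ = 23.40/4.770 = 4.906.
In absolute terms T_C = 278.15 K and T_H = 300.93 K, so ΔT = 22.78 K.
COP_Carnot = T_C/ΔT = 278.15/22.78 = 12.21.
η_II = COP_actual/COP_Carnot = 4.906/12.21 = 0.4017.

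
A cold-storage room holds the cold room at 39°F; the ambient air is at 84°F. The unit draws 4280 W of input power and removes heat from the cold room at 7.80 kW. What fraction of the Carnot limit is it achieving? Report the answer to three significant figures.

0.164

Converting, Q̇_C = 7.800 kW = 7800 W, so COP_actual = Q̇_C/Ẇ = 7800/4280 = 1.822.
In absolute terms T_C = 277.04 K and T_H = 302.04 K, so ΔT = 25.00 K.
COP_Carnot = T_C/ΔT = 277.04/25.00 = 11.08.
η_II = COP_actual/COP_Carnot = 1.822/11.08 = 0.1645.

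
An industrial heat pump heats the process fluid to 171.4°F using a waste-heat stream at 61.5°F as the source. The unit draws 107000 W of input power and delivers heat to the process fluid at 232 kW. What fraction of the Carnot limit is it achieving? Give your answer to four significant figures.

Converting, Q̇_H = 232.0 kW = 232000 W, so COP_actual = Q̇_H/Ẇ = 232000/107000 = 2.168.
In absolute terms T_C = 289.54 K and T_H = 350.59 K, so ΔT = 61.06 K.
COP_Carnot = T_H/ΔT = 350.59/61.06 = 5.742.
η_II = COP_actual/COP_Carnot = 2.168/5.742 = 0.3776.

0.3776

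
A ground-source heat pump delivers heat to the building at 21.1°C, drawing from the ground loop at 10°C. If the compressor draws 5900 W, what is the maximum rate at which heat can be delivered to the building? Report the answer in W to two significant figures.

In absolute terms T_C = 283.15 K and T_H = 294.25 K, so ΔT = 11.10 K.
COP_Carnot = T_H/ΔT = 294.25/11.10 = 26.51.
Q̇_max = COP_Carnot × Ẇ = 26.51 × 5900 W = 156400 W.

160000 W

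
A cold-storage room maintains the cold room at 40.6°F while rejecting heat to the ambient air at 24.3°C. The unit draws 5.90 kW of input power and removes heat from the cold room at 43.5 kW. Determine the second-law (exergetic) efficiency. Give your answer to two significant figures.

COP_actual = Q̇_C/Ẇ = 43.50/5.900 = 7.373.
In absolute terms T_C = 277.93 K and T_H = 297.45 K, so ΔT = 19.52 K.
COP_Carnot = T_C/ΔT = 277.93/19.52 = 14.24.
η_II = COP_actual/COP_Carnot = 7.373/14.24 = 0.5179.

0.52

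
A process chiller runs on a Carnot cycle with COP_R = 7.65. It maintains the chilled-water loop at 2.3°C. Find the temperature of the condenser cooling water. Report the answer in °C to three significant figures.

COP_R = T_C/(T_H − T_C) gives T_H − T_C = T_C/COP.
With T_C = 275.45 K, T_H = 275.45 × (1 + 1/7.65) = 311.46 K.
Converting, 311.46 K = 38.31°C.

38.3 °C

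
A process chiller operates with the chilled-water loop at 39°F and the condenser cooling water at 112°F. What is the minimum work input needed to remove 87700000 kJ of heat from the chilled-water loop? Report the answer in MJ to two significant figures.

In absolute terms T_C = 277.04 K and T_H = 317.59 K, so ΔT = 40.56 K.
The reversible limit is COP_R = T_C/ΔT = 6.831, so W_min = Q_C/COP = Q_C·ΔT/T_C.
W_min = 87700000 × 40.56/277.04 = 12840000 kJ = 12840 MJ.

13000 MJ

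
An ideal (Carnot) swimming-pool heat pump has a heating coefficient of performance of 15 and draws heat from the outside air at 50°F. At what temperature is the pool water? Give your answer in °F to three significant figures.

86.4 °F

COP_HP = T_H/(T_H − T_C) rearranges to T_H = COP·T_C/(COP − 1).
With T_C = 283.15 K, T_H = 15 × 283.15/14.00 = 303.38 K.
Converting, 303.38 K = 86.41°F.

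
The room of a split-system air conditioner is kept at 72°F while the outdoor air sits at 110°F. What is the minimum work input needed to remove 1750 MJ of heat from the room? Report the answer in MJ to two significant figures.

130 MJ

In absolute terms T_C = 295.37 K and T_H = 316.48 K, so ΔT = 21.11 K.
The reversible limit is COP_R = T_C/ΔT = 13.99, so W_min = Q_C/COP = Q_C·ΔT/T_C.
W_min = 1750 × 21.11/295.37 = 125.1 MJ.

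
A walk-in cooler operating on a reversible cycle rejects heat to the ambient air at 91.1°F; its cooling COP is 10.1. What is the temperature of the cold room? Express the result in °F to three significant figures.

41.5 °F

For a Carnot refrigerator COP_R = T_C/(T_H − T_C), so T_C = COP·T_H/(1 + COP).
With T_H = 305.98 K, T_C = 10.1 × 305.98/11.10 = 278.42 K.
Converting, 278.42 K = 41.48°F.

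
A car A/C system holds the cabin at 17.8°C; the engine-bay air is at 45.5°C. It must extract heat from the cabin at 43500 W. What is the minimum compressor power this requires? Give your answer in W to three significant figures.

In absolute terms T_C = 290.95 K and T_H = 318.65 K, so ΔT = 27.70 K.
COP_Carnot = T_C/ΔT = 290.95/27.70 = 10.50.
Ẇ_min = Q̇/COP_Carnot = 43500/10.50 = 4141 W.

4140 W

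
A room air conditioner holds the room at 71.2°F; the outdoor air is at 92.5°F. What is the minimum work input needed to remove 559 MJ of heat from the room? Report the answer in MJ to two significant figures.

In absolute terms T_C = 294.93 K and T_H = 306.76 K, so ΔT = 11.83 K.
The reversible limit is COP_R = T_C/ΔT = 24.92, so W_min = Q_C/COP = Q_C·ΔT/T_C.
W_min = 559.0 × 11.83/294.93 = 22.43 MJ.

22 MJ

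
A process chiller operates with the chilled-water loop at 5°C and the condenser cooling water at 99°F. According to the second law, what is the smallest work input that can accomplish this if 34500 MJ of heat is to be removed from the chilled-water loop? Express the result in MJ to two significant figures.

4000 MJ

In absolute terms T_C = 278.15 K and T_H = 310.37 K, so ΔT = 32.22 K.
The reversible limit is COP_R = T_C/ΔT = 8.632, so W_min = Q_C/COP = Q_C·ΔT/T_C.
W_min = 34500 × 32.22/278.15 = 3997 MJ.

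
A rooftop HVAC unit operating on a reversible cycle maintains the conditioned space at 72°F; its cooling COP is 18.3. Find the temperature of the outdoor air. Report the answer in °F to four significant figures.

COP_R = T_C/(T_H − T_C) gives T_H − T_C = T_C/COP.
With T_C = 295.37 K, T_H = 295.37 × (1 + 1/18.3) = 311.51 K.
Converting, 311.51 K = 101.05°F.

101.1 °F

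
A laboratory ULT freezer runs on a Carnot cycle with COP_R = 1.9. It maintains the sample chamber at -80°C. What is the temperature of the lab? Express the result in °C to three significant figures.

21.7 °C

COP_R = T_C/(T_H − T_C) gives T_H − T_C = T_C/COP.
With T_C = 193.15 K, T_H = 193.15 × (1 + 1/1.9) = 294.81 K.
Converting, 294.81 K = 21.66°C.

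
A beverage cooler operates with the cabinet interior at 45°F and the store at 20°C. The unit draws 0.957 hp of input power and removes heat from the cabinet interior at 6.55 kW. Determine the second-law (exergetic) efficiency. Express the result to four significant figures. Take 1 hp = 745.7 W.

Converting, Q̇_C = 6.550 kW = 8.784 hp, so COP_actual = Q̇_C/Ẇ = 8.784/0.9570 = 9.178.
In absolute terms T_C = 280.37 K and T_H = 293.15 K, so ΔT = 12.78 K.
COP_Carnot = T_C/ΔT = 280.37/12.78 = 21.94.
η_II = COP_actual/COP_Carnot = 9.178/21.94 = 0.4183.

0.4183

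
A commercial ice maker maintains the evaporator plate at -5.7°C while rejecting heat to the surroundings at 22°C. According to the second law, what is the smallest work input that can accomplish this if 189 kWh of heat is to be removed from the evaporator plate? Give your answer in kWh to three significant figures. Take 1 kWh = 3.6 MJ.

19.6 kWh

In absolute terms T_C = 267.45 K and T_H = 295.15 K, so ΔT = 27.70 K.
The reversible limit is COP_R = T_C/ΔT = 9.655, so W_min = Q_C/COP = Q_C·ΔT/T_C.
W_min = 189.0 × 27.70/267.45 = 19.57 kWh.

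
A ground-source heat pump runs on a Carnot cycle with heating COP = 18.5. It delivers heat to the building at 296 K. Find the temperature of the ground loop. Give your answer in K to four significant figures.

COP_HP = T_H/(T_H − T_C) gives T_H − T_C = T_H/COP.
With T_H = 296.00 K, T_C = 296.00 × (1 − 1/18.5) = 280.00 K.

280.0 K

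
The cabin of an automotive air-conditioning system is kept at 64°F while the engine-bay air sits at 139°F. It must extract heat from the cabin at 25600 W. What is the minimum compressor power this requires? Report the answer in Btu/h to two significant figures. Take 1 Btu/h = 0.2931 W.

In absolute terms T_C = 290.93 K and T_H = 332.59 K, so ΔT = 41.67 K.
COP_Carnot = T_C/ΔT = 290.93/41.67 = 6.982.
Ẇ_min = Q̇/COP_Carnot = 25600/6.982 = 3666 W = 12510 Btu/h.

13000 Btu/h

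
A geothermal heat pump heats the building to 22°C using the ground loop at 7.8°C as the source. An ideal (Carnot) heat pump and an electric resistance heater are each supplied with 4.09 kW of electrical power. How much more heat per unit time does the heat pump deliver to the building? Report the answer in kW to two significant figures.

In absolute terms T_C = 280.95 K and T_H = 295.15 K, so ΔT = 14.20 K.
COP_Carnot = T_H/ΔT = 295.15/14.20 = 20.79.
The heat pump delivers Q̇_H = COP × Ẇ = 85.01 kW; the resistance heater delivers Ẇ = 4.090 kW.
Extra = (COP − 1)·Ẇ = 80.92 kW.

81 kW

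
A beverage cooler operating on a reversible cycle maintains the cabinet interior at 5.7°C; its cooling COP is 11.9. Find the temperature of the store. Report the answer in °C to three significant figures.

COP_R = T_C/(T_H − T_C) gives T_H − T_C = T_C/COP.
With T_C = 278.85 K, T_H = 278.85 × (1 + 1/11.9) = 302.28 K.
Converting, 302.28 K = 29.13°C.

29.1 °C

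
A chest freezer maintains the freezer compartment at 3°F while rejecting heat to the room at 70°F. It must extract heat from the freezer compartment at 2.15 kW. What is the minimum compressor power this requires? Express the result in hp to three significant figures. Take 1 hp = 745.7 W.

In absolute terms T_C = 257.04 K and T_H = 294.26 K, so ΔT = 37.22 K.
COP_Carnot = T_C/ΔT = 257.04/37.22 = 6.906.
Ẇ_min = Q̇/COP_Carnot = 2.150/6.906 = 0.3113 kW = 0.4175 hp.

0.418 hp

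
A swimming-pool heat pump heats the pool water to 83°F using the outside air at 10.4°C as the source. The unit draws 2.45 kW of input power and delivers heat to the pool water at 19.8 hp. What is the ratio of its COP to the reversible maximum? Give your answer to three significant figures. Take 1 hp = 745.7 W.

Converting, Q̇_H = 19.80 hp = 14.76 kW, so COP_actual = Q̇_H/Ẇ = 14.76/2.450 = 6.026.
In absolute terms T_C = 283.55 K and T_H = 301.48 K, so ΔT = 17.93 K.
COP_Carnot = T_H/ΔT = 301.48/17.93 = 16.81.
η_II = COP_actual/COP_Carnot = 6.026/16.81 = 0.3585.

0.358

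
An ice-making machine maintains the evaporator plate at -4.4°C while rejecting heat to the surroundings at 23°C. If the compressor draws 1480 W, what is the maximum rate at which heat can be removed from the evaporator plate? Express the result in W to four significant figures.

In absolute terms T_C = 268.75 K and T_H = 296.15 K, so ΔT = 27.40 K.
COP_Carnot = T_C/ΔT = 268.75/27.40 = 9.808.
Q̇_max = COP_Carnot × Ẇ = 9.808 × 1480 W = 14520 W.

14520 W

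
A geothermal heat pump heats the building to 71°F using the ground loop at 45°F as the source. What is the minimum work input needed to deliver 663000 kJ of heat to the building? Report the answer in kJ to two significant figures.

In absolute terms T_C = 280.37 K and T_H = 294.82 K, so ΔT = 14.44 K.
The reversible limit is COP_HP = T_H/ΔT = 20.41, so W_min = Q_H/COP = Q_H·ΔT/T_H.
W_min = 663000 × 14.44/294.82 = 32480 kJ.

32000 kJ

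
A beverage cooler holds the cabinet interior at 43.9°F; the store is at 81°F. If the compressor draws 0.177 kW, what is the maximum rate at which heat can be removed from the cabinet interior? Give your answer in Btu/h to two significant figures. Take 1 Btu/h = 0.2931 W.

8200 Btu/h

In absolute terms T_C = 279.76 K and T_H = 300.37 K, so ΔT = 20.61 K.
COP_Carnot = T_C/ΔT = 279.76/20.61 = 13.57.
Q̇_max = COP_Carnot × Ẇ = 13.57 × 0.1770 kW = 2.402 kW = 8197 Btu/h.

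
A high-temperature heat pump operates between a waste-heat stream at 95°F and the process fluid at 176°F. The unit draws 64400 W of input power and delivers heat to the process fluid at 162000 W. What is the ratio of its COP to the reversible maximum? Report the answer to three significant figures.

COP_actual = Q̇_H/Ẇ = 162000/64400 = 2.516.
In absolute terms T_C = 308.15 K and T_H = 353.15 K, so ΔT = 45.00 K.
COP_Carnot = T_H/ΔT = 353.15/45.00 = 7.848.
η_II = COP_actual/COP_Carnot = 2.516/7.848 = 0.3205.

0.321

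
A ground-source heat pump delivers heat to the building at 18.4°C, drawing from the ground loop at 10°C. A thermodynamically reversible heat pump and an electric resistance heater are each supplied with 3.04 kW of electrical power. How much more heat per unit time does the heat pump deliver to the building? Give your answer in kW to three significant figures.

In absolute terms T_C = 283.15 K and T_H = 291.55 K, so ΔT = 8.400 K.
COP_Carnot = T_H/ΔT = 291.55/8.400 = 34.71.
The heat pump delivers Q̇_H = COP × Ẇ = 105.5 kW; the resistance heater delivers Ẇ = 3.040 kW.
Extra = (COP − 1)·Ẇ = 102.5 kW.

102 kW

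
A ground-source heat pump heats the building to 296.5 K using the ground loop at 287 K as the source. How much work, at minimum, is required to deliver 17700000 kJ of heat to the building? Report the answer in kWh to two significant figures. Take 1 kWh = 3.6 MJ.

The reservoir spacing is ΔT = 296.5 − 287 = 9.500 K.
The reversible limit is COP_HP = T_H/ΔT = 31.21, so W_min = Q_H/COP = Q_H·ΔT/T_H.
W_min = 17700000 × 9.500/296.50 = 567100 kJ = 157.5 kWh.

160 kWh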